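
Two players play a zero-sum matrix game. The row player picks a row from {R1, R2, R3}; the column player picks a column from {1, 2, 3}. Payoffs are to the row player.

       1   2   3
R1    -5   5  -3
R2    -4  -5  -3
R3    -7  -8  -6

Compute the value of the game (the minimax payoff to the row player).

-45/11

Row minima: R1 → -5, R2 → -5, R3 → -8; maximin = -5.
Column maxima: 1 → -4, 2 → 5, 3 → -3; minimax = -4.
-5 ≠ -4, so there is no saddle point; optimal play is mixed.
R3 is strictly dominated by R1, so the row player never plays it.
3 is strictly dominated by 1 (it gives the row player strictly more in every row), so the column player never plays it.
On the remaining 2×2 (R1, R2 vs 1, 2):
Let the row player play R1 with probability p. Expected payoff against 1: (-5)p + (-4)(1−p) = −p − 4; against 2: 5p + (-5)(1−p) = 10p − 5.
Setting these equal: −p − 4 = 10p − 5 ⇒ −11p = -1 ⇒ p = 1/11, and the value is (-1)·(1/11) − 4 = -45/11.
For the column player: with q = P(1), equating R1's and R2's payoffs gives −10q + 5 = q − 5 ⇒ q = 10/11.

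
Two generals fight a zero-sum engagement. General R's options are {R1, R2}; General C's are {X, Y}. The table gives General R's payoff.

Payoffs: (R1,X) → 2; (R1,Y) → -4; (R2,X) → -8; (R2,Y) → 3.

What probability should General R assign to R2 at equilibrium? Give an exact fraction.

Row minima: R1 → -4, R2 → -8; maximin = -4.
Column maxima: X → 2, Y → 3; minimax = 2.
-4 ≠ 2, so there is no saddle point; optimal play is mixed.
Let General R play R1 with probability p. Expected payoff against X: 2p + (-8)(1−p) = 10p − 8; against Y: (-4)p + 3(1−p) = −7p + 3.
Setting these equal: 10p − 8 = −7p + 3 ⇒ 17p = 11 ⇒ p = 11/17, and the value is (10)·(11/17) − 8 = -26/17.
For General C: with q = P(X), equating R1's and R2's payoffs gives 6q − 4 = −11q + 3 ⇒ q = 7/17.

6/17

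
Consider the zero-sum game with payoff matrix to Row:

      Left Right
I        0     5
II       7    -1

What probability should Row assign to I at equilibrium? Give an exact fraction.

Row minima: I → 0, II → -1; maximin = 0.
Column maxima: Left → 7, Right → 5; minimax = 5.
0 ≠ 5, so there is no saddle point; optimal play is mixed.
Let Row play I with probability p. Expected payoff against Left: 0p + 7(1−p) = −7p + 7; against Right: 5p + (-1)(1−p) = 6p − 1.
Setting these equal: −7p + 7 = 6p − 1 ⇒ −13p = -8 ⇒ p = 8/13, and the value is (-7)·(8/13) + 7 = 35/13.
For Column: with q = P(Left), equating I's and II's payoffs gives −5q + 5 = 8q − 1 ⇒ q = 6/13.

8/13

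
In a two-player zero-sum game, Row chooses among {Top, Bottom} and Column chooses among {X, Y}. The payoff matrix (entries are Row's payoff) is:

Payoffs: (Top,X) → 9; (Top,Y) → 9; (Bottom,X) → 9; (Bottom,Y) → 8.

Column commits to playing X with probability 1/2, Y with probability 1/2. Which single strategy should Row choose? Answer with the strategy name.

Top

Expected payoff of Top: (1/2)·9 + (1/2)·9 = 9.
Expected payoff of Bottom: (1/2)·9 + (1/2)·8 = 17/2.
The largest is 9, so Row's best response is Top.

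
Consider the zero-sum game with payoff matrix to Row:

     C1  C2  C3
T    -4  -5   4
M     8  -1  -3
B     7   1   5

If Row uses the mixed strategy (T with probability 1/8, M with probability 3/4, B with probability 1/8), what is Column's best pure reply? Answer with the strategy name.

C2

If Column plays C1, Row's expected payoff is (1/8)·(-4) + (3/4)·8 + (1/8)·7 = 51/8.
If Column plays C2, Row's expected payoff is (1/8)·(-5) + (3/4)·(-1) + (1/8)·1 = -5/4.
If Column plays C3, Row's expected payoff is (1/8)·4 + (3/4)·(-3) + (1/8)·5 = -9/8.
Column minimizes Row's payoff; the smallest is -5/4, so the best response is C2.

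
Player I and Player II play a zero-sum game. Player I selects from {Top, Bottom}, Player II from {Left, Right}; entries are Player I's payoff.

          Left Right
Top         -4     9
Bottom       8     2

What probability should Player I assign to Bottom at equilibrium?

Row minima: Top → -4, Bottom → 2; maximin = 2.
Column maxima: Left → 8, Right → 9; minimax = 8.
2 ≠ 8, so there is no saddle point; optimal play is mixed.
Let Player I play Top with probability p. Expected payoff against Left: (-4)p + 8(1−p) = −12p + 8; against Right: 9p + 2(1−p) = 7p + 2.
Setting these equal: −12p + 8 = 7p + 2 ⇒ −19p = -6 ⇒ p = 6/19, and the value is (-12)·(6/19) + 8 = 80/19.
For Player II: with q = P(Left), equating Top's and Bottom's payoffs gives −13q + 9 = 6q + 2 ⇒ q = 7/19.

13/19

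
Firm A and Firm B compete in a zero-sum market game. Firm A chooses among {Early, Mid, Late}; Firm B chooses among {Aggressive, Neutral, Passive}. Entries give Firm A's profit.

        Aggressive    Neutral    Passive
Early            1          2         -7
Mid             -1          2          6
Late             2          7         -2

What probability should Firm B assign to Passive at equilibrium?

3/11

Row minima: Early → -7, Mid → -1, Late → -2; maximin = -1.
Column maxima: Aggressive → 2, Neutral → 7, Passive → 6; minimax = 2.
-1 ≠ 2, so there is no saddle point; optimal play is mixed.
Early is strictly dominated by Late, so Firm A never plays it.
Neutral is strictly dominated by Aggressive (it gives Firm A strictly more in every row), so Firm B never plays it.
On the remaining 2×2 (Mid, Late vs Aggressive, Passive):
Let Firm A play Mid with probability p. Expected payoff against Aggressive: (-1)p + 2(1−p) = −3p + 2; against Passive: 6p + (-2)(1−p) = 8p − 2.
Setting these equal: −3p + 2 = 8p − 2 ⇒ −11p = -4 ⇒ p = 4/11, and the value is (-3)·(4/11) + 2 = 10/11.
For Firm B: with q = P(Aggressive), equating Mid's and Late's payoffs gives −7q + 6 = 4q − 2 ⇒ q = 8/11.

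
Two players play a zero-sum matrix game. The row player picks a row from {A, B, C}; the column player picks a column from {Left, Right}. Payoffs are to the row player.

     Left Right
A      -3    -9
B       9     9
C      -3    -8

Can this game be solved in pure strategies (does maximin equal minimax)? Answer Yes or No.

Row minima: A → -9, B → 9, C → -8; maximin = 9.
Column maxima: Left → 9, Right → 9; minimax = 9.
maximin = minimax = 9, so a saddle point exists.

Yes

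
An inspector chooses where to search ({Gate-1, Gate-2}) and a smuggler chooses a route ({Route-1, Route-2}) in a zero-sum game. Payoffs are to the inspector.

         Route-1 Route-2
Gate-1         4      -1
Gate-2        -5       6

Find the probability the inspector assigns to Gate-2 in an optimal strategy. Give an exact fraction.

5/16

Row minima: Gate-1 → -1, Gate-2 → -5; maximin = -1.
Column maxima: Route-1 → 4, Route-2 → 6; minimax = 4.
-1 ≠ 4, so there is no saddle point; optimal play is mixed.
Let the inspector play Gate-1 with probability p. Expected payoff against Route-1: 4p + (-5)(1−p) = 9p − 5; against Route-2: (-1)p + 6(1−p) = −7p + 6.
Setting these equal: 9p − 5 = −7p + 6 ⇒ 16p = 11 ⇒ p = 11/16, and the value is (9)·(11/16) − 5 = 19/16.
For the smuggler: with q = P(Route-1), equating Gate-1's and Gate-2's payoffs gives 5q − 1 = −11q + 6 ⇒ q = 7/16.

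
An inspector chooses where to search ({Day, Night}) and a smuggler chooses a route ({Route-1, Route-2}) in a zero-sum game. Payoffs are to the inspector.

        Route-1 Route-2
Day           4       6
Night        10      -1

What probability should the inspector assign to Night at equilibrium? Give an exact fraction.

2/13

Row minima: Day → 4, Night → -1; maximin = 4.
Column maxima: Route-1 → 10, Route-2 → 6; minimax = 6.
4 ≠ 6, so there is no saddle point; optimal play is mixed.
Let the inspector play Day with probability p. Expected payoff against Route-1: 4p + 10(1−p) = −6p + 10; against Route-2: 6p + (-1)(1−p) = 7p − 1.
Setting these equal: −6p + 10 = 7p − 1 ⇒ −13p = -11 ⇒ p = 11/13, and the value is (-6)·(11/13) + 10 = 64/13.
For the smuggler: with q = P(Route-1), equating Day's and Night's payoffs gives −2q + 6 = 11q − 1 ⇒ q = 7/13.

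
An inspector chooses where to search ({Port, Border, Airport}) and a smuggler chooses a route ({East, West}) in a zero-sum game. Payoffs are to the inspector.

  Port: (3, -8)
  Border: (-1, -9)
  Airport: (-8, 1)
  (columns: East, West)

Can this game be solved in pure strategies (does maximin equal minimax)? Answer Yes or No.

No

Row minima: Port → -8, Border → -9, Airport → -8; maximin = -8.
Column maxima: East → 3, West → 1; minimax = 1.
-8 ≠ 1, so no pure-strategy equilibrium exists.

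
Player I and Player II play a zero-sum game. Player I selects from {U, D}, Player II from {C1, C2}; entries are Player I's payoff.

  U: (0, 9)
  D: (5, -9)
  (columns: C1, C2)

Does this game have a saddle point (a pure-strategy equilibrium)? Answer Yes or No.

No

Row minima: U → 0, D → -9; maximin = 0.
Column maxima: C1 → 5, C2 → 9; minimax = 5.
0 ≠ 5, so no pure-strategy equilibrium exists.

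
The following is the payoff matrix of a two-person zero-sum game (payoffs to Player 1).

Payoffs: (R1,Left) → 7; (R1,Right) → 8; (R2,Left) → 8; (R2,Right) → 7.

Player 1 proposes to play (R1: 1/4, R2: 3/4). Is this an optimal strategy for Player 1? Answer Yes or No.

No

Against Left this mix gives (1/4)·7 + (3/4)·8 = 31/4.
Against Right this mix gives (1/4)·8 + (3/4)·7 = 29/4.
Player 2 will play Right, holding Player 1 to 29/4. Shifting weight toward the row that does better against Right would raise this floor (the equalizing mix achieves 15/2 against both Right and Left), so the proposed strategy is not optimal.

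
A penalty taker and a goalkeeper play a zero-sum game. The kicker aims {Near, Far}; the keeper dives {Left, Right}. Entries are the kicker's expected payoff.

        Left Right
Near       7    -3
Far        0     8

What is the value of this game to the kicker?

Row minima: Near → -3, Far → 0; maximin = 0.
Column maxima: Left → 7, Right → 8; minimax = 7.
0 ≠ 7, so there is no saddle point; optimal play is mixed.
Let the kicker play Near with probability p. Expected payoff against Left: 7p + 0(1−p) = 7p; against Right: (-3)p + 8(1−p) = −11p + 8.
Setting these equal: 7p = −11p + 8 ⇒ 18p = 8 ⇒ p = 4/9, and the value is (7)·(4/9) = 28/9.
For the keeper: with q = P(Left), equating Near's and Far's payoffs gives 10q − 3 = −8q + 8 ⇒ q = 11/18.

28/9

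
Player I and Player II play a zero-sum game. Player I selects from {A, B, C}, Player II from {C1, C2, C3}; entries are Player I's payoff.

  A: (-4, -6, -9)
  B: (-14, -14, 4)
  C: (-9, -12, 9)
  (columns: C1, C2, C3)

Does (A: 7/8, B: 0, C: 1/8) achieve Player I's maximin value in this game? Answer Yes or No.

Yes

Against C1 this mix gives (7/8)·(-4) + (1/8)·(-9) = -37/8.
Against C2 this mix gives (7/8)·(-6) + (1/8)·(-12) = -27/4.
Against C3 this mix gives (7/8)·(-9) + (1/8)·9 = -27/4.
All of Player II's active replies (C2, C3) yield -27/4, and no column does worse for Player I. The mix makes Player II indifferent and guarantees -27/4, so it is optimal.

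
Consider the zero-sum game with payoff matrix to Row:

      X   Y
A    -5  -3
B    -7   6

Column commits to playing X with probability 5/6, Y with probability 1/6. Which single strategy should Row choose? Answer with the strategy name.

Expected payoff of A: (5/6)·(-5) + (1/6)·(-3) = -14/3.
Expected payoff of B: (5/6)·(-7) + (1/6)·6 = -29/6.
The largest is -14/3, so Row's best response is A.

A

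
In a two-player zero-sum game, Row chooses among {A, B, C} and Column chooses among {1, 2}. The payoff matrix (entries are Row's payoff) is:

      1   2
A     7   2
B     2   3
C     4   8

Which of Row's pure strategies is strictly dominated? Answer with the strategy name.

B

C gives a strictly higher payoff than B against every column: 4 > 2, 8 > 3.
So B is strictly dominated and Row never plays it.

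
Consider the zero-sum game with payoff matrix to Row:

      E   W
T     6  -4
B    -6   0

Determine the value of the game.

-3/2

Row minima: T → -4, B → -6; maximin = -4.
Column maxima: E → 6, W → 0; minimax = 0.
-4 ≠ 0, so there is no saddle point; optimal play is mixed.
Let Row play T with probability p. Expected payoff against E: 6p + (-6)(1−p) = 12p − 6; against W: (-4)p + 0(1−p) = −4p.
Setting these equal: 12p − 6 = −4p ⇒ 16p = 6 ⇒ p = 3/8, and the value is (12)·(3/8) − 6 = -3/2.
For Column: with q = P(E), equating T's and B's payoffs gives 10q − 4 = −6q ⇒ q = 1/4.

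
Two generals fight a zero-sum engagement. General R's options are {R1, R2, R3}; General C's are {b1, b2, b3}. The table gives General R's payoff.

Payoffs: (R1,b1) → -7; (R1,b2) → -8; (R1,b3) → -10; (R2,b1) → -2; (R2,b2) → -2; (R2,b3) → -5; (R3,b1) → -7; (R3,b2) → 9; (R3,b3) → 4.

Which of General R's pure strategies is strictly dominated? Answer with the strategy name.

R2 gives a strictly higher payoff than R1 against every column: -2 > -7, -2 > -8, -5 > -10.
So R1 is strictly dominated and General R never plays it.

R1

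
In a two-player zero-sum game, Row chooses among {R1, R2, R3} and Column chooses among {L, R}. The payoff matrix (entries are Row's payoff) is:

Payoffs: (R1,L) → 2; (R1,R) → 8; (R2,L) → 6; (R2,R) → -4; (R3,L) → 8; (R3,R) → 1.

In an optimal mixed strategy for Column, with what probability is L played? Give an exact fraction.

7/13

Row minima: R1 → 2, R2 → -4, R3 → 1; maximin = 2.
Column maxima: L → 8, R → 8; minimax = 8.
2 ≠ 8, so there is no saddle point; optimal play is mixed.
R2 is strictly dominated by R3, so Row never plays it.
On the remaining 2×2 (R1, R3 vs L, R):
Let Row play R1 with probability p. Expected payoff against L: 2p + 8(1−p) = −6p + 8; against R: 8p + 1(1−p) = 7p + 1.
Setting these equal: −6p + 8 = 7p + 1 ⇒ −13p = -7 ⇒ p = 7/13, and the value is (-6)·(7/13) + 8 = 62/13.
For Column: with q = P(L), equating R1's and R3's payoffs gives −6q + 8 = 7q + 1 ⇒ q = 7/13.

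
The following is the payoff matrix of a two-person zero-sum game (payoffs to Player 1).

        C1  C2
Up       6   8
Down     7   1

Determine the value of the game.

25/4

Row minima: Up → 6, Down → 1; maximin = 6.
Column maxima: C1 → 7, C2 → 8; minimax = 7.
6 ≠ 7, so there is no saddle point; optimal play is mixed.
Let Player 1 play Up with probability p. Expected payoff against C1: 6p + 7(1−p) = −p + 7; against C2: 8p + 1(1−p) = 7p + 1.
Setting these equal: −p + 7 = 7p + 1 ⇒ −8p = -6 ⇒ p = 3/4, and the value is (-1)·(3/4) + 7 = 25/4.
For Player 2: with q = P(C1), equating Up's and Down's payoffs gives −2q + 8 = 6q + 1 ⇒ q = 7/8.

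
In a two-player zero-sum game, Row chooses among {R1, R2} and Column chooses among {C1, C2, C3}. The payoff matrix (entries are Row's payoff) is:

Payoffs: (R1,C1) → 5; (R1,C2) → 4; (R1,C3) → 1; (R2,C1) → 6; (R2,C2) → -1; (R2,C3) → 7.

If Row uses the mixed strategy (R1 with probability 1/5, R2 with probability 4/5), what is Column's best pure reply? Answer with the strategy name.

C2

If Column plays C1, Row's expected payoff is (1/5)·5 + (4/5)·6 = 29/5.
If Column plays C2, Row's expected payoff is (1/5)·4 + (4/5)·(-1) = 0.
If Column plays C3, Row's expected payoff is (1/5)·1 + (4/5)·7 = 29/5.
Column minimizes Row's payoff; the smallest is 0, so the best response is C2.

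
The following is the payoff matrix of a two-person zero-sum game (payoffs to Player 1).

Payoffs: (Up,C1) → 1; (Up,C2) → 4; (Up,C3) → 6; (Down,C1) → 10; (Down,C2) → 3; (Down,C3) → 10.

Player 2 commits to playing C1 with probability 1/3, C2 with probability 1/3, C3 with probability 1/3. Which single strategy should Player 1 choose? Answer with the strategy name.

Expected payoff of Up: (1/3)·1 + (1/3)·4 + (1/3)·6 = 11/3.
Expected payoff of Down: (1/3)·10 + (1/3)·3 + (1/3)·10 = 23/3.
The largest is 23/3, so Player 1's best response is Down.

Down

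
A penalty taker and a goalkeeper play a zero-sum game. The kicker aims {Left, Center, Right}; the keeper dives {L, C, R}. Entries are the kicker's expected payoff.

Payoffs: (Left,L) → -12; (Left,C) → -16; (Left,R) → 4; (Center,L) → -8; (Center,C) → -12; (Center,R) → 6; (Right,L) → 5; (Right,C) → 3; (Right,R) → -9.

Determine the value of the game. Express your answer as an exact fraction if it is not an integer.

Row minima: Left → -16, Center → -12, Right → -9; maximin = -9.
Column maxima: L → 5, C → 3, R → 6; minimax = 3.
-9 ≠ 3, so there is no saddle point; optimal play is mixed.
Left is strictly dominated by Center, so the kicker never plays it.
L is strictly dominated by C (it gives the kicker strictly more in every row), so the keeper never plays it.
On the remaining 2×2 (Center, Right vs C, R):
Let the kicker play Center with probability p. Expected payoff against C: (-12)p + 3(1−p) = −15p + 3; against R: 6p + (-9)(1−p) = 15p − 9.
Setting these equal: −15p + 3 = 15p − 9 ⇒ −30p = -12 ⇒ p = 2/5, and the value is (-15)·(2/5) + 3 = -3.
For the keeper: with q = P(C), equating Center's and Right's payoffs gives −18q + 6 = 12q − 9 ⇒ q = 1/2.

-3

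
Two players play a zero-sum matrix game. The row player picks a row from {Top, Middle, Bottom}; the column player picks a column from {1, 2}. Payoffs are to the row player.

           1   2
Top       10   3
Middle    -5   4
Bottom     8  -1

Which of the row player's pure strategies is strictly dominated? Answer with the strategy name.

Bottom

Top gives a strictly higher payoff than Bottom against every column: 10 > 8, 3 > -1.
So Bottom is strictly dominated and the row player never plays it.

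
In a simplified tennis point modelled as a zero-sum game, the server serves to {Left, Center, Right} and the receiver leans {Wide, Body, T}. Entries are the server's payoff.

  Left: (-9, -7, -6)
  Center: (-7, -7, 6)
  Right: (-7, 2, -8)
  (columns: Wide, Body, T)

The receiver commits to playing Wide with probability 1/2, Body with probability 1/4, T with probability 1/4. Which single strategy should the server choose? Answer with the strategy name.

Center

Expected payoff of Left: (1/2)·(-9) + (1/4)·(-7) + (1/4)·(-6) = -31/4.
Expected payoff of Center: (1/2)·(-7) + (1/4)·(-7) + (1/4)·6 = -15/4.
Expected payoff of Right: (1/2)·(-7) + (1/4)·2 + (1/4)·(-8) = -5.
The largest is -15/4, so the server's best response is Center.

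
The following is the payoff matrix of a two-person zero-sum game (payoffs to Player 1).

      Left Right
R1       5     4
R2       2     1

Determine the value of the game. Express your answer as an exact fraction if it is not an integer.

Row minima: R1 → 4, R2 → 1; maximin = 4.
Column maxima: Left → 5, Right → 4; minimax = 4.
Since maximin = minimax = 4, there is a saddle point and the value is 4.

4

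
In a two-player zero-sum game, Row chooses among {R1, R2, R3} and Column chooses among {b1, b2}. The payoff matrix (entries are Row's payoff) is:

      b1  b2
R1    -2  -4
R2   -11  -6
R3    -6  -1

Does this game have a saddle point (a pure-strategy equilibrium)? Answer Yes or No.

Row minima: R1 → -4, R2 → -11, R3 → -6; maximin = -4.
Column maxima: b1 → -2, b2 → -1; minimax = -2.
-4 ≠ -2, so no pure-strategy equilibrium exists.

No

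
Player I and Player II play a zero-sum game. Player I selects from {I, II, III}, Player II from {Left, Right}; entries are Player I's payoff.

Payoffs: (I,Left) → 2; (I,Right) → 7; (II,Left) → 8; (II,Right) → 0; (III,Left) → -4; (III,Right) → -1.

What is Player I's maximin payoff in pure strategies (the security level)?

Row minima: I → 2, II → 0, III → -4.
The best of these is 2.

2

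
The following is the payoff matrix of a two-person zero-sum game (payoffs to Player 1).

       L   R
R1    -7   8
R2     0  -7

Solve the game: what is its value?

-49/22

Row minima: R1 → -7, R2 → -7; maximin = -7.
Column maxima: L → 0, R → 8; minimax = 0.
-7 ≠ 0, so there is no saddle point; optimal play is mixed.
Let Player 1 play R1 with probability p. Expected payoff against L: (-7)p + 0(1−p) = −7p; against R: 8p + (-7)(1−p) = 15p − 7.
Setting these equal: −7p = 15p − 7 ⇒ −22p = -7 ⇒ p = 7/22, and the value is (-7)·(7/22) = -49/22.
For Player 2: with q = P(L), equating R1's and R2's payoffs gives −15q + 8 = 7q − 7 ⇒ q = 15/22.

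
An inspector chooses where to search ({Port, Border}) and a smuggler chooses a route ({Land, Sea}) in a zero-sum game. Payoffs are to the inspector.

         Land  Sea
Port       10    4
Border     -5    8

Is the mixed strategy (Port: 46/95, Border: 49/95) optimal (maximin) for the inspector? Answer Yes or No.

No

Against Land this mix gives (46/95)·10 + (49/95)·(-5) = 43/19.
Against Sea this mix gives (46/95)·4 + (49/95)·8 = 576/95.
The smuggler will play Land, holding the inspector to 43/19. Shifting weight toward the row that does better against Land would raise this floor (the equalizing mix achieves 100/19 against both Land and Sea), so the proposed strategy is not optimal.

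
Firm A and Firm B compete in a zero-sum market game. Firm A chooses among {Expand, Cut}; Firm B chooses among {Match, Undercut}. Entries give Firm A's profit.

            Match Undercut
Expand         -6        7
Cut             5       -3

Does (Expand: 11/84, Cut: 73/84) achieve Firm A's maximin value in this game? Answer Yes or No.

Against Match this mix gives (11/84)·(-6) + (73/84)·5 = 299/84.
Against Undercut this mix gives (11/84)·7 + (73/84)·(-3) = -71/42.
Firm B will play Undercut, holding Firm A to -71/42. Shifting weight toward the row that does better against Undercut would raise this floor (the equalizing mix achieves 17/21 against both Undercut and Match), so the proposed strategy is not optimal.

No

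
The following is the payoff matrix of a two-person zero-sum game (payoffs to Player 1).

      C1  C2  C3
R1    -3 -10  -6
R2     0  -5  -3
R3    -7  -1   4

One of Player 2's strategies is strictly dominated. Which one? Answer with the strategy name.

C2 holds Player 1's payoff strictly below C3 in every row: -10 < -6, -5 < -3, -1 < 4.
So C3 is strictly dominated for Player 2.

C3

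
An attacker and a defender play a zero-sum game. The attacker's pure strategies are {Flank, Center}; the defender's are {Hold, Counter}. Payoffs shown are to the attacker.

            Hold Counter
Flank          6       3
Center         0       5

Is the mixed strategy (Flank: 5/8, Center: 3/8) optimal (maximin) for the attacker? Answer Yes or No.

Yes

Against Hold this mix gives (5/8)·6 + (3/8)·0 = 15/4.
Against Counter this mix gives (5/8)·3 + (3/8)·5 = 15/4.
All of the defender's active replies (Hold, Counter) yield 15/4, and no column does worse for the attacker. The mix makes the defender indifferent and guarantees 15/4, so it is optimal.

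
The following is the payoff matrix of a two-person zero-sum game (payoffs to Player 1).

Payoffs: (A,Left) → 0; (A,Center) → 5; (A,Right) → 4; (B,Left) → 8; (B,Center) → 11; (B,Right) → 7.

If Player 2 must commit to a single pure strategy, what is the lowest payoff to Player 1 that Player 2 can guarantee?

7

Column maxima: Left → 8, Center → 11, Right → 7.
The smallest of these is 7.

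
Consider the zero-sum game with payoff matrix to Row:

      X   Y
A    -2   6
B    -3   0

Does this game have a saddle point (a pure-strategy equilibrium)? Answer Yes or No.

Yes

Row minima: A → -2, B → -3; maximin = -2.
Column maxima: X → -2, Y → 6; minimax = -2.
maximin = minimax = -2, so a saddle point exists.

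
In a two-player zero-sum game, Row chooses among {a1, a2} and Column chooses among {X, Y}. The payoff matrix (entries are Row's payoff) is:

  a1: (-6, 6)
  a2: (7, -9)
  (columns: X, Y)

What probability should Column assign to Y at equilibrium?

13/28

Row minima: a1 → -6, a2 → -9; maximin = -6.
Column maxima: X → 7, Y → 6; minimax = 6.
-6 ≠ 6, so there is no saddle point; optimal play is mixed.
Let Row play a1 with probability p. Expected payoff against X: (-6)p + 7(1−p) = −13p + 7; against Y: 6p + (-9)(1−p) = 15p − 9.
Setting these equal: −13p + 7 = 15p − 9 ⇒ −28p = -16 ⇒ p = 4/7, and the value is (-13)·(4/7) + 7 = -3/7.
For Column: with q = P(X), equating a1's and a2's payoffs gives −12q + 6 = 16q − 9 ⇒ q = 15/28.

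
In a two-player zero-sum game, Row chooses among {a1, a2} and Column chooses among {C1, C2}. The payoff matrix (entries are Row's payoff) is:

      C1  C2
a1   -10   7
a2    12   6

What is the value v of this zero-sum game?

144/23

Row minima: a1 → -10, a2 → 6; maximin = 6.
Column maxima: C1 → 12, C2 → 7; minimax = 7.
6 ≠ 7, so there is no saddle point; optimal play is mixed.
Let Row play a1 with probability p. Expected payoff against C1: (-10)p + 12(1−p) = −22p + 12; against C2: 7p + 6(1−p) = p + 6.
Setting these equal: −22p + 12 = p + 6 ⇒ −23p = -6 ⇒ p = 6/23, and the value is (-22)·(6/23) + 12 = 144/23.
For Column: with q = P(C1), equating a1's and a2's payoffs gives −17q + 7 = 6q + 6 ⇒ q = 1/23.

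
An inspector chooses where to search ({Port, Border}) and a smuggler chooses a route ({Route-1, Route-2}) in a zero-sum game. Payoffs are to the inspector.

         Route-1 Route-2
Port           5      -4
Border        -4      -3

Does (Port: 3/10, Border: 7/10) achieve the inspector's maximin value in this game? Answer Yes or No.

Against Route-1 this mix gives (3/10)·5 + (7/10)·(-4) = -13/10.
Against Route-2 this mix gives (3/10)·(-4) + (7/10)·(-3) = -33/10.
The smuggler will play Route-2, holding the inspector to -33/10. Shifting weight toward the row that does better against Route-2 would raise this floor (the equalizing mix achieves -31/10 against both Route-2 and Route-1), so the proposed strategy is not optimal.

No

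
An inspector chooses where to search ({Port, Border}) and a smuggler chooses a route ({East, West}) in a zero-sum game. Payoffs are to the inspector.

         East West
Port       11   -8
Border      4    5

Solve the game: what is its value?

87/20

Row minima: Port → -8, Border → 4; maximin = 4.
Column maxima: East → 11, West → 5; minimax = 5.
4 ≠ 5, so there is no saddle point; optimal play is mixed.
Let the inspector play Port with probability p. Expected payoff against East: 11p + 4(1−p) = 7p + 4; against West: (-8)p + 5(1−p) = −13p + 5.
Setting these equal: 7p + 4 = −13p + 5 ⇒ 20p = 1 ⇒ p = 1/20, and the value is (7)·(1/20) + 4 = 87/20.
For the smuggler: with q = P(East), equating Port's and Border's payoffs gives 19q − 8 = −q + 5 ⇒ q = 13/20.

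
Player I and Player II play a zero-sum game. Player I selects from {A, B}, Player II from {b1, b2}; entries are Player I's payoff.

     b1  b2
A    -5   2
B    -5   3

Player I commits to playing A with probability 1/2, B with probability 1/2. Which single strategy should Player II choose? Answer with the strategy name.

If Player II plays b1, Player I's expected payoff is (1/2)·(-5) + (1/2)·(-5) = -5.
If Player II plays b2, Player I's expected payoff is (1/2)·2 + (1/2)·3 = 5/2.
Player II minimizes Player I's payoff; the smallest is -5, so the best response is b1.

b1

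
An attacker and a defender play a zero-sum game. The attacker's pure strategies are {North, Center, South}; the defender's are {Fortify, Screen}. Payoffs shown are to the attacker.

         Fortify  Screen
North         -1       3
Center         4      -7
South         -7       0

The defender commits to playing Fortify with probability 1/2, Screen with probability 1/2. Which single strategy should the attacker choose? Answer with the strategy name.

Expected payoff of North: (1/2)·(-1) + (1/2)·3 = 1.
Expected payoff of Center: (1/2)·4 + (1/2)·(-7) = -3/2.
Expected payoff of South: (1/2)·(-7) + (1/2)·0 = -7/2.
The largest is 1, so the attacker's best response is North.

North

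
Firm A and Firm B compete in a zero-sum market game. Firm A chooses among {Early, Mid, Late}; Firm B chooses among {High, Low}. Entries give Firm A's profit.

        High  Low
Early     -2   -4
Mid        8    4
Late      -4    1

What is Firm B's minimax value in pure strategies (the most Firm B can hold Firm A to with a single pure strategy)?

Column maxima: High → 8, Low → 4.
The smallest of these is 4.

4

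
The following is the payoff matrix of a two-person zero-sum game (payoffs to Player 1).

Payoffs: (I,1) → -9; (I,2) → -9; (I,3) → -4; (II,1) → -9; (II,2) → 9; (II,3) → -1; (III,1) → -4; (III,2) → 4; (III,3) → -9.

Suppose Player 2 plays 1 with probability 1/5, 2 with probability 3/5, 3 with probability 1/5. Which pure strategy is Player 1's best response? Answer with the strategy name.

Expected payoff of I: (1/5)·(-9) + (3/5)·(-9) + (1/5)·(-4) = -8.
Expected payoff of II: (1/5)·(-9) + (3/5)·9 + (1/5)·(-1) = 17/5.
Expected payoff of III: (1/5)·(-4) + (3/5)·4 + (1/5)·(-9) = -1/5.
The largest is 17/5, so Player 1's best response is II.

II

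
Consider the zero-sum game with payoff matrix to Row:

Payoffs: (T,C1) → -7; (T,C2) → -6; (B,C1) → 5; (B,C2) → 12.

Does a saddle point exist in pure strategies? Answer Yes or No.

Yes

Row minima: T → -7, B → 5; maximin = 5.
Column maxima: C1 → 5, C2 → 12; minimax = 5.
maximin = minimax = 5, so a saddle point exists.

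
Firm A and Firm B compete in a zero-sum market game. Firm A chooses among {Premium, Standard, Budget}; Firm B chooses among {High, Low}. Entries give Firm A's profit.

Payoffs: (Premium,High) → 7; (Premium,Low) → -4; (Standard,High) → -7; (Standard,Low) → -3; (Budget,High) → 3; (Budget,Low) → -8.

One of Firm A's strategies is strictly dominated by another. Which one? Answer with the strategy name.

Premium gives a strictly higher payoff than Budget against every column: 7 > 3, -4 > -8.
So Budget is strictly dominated and Firm A never plays it.

Budget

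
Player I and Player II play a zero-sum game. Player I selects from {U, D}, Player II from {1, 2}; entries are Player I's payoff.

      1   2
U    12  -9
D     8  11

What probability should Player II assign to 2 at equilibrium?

1/6

Row minima: U → -9, D → 8; maximin = 8.
Column maxima: 1 → 12, 2 → 11; minimax = 11.
8 ≠ 11, so there is no saddle point; optimal play is mixed.
Let Player I play U with probability p. Expected payoff against 1: 12p + 8(1−p) = 4p + 8; against 2: (-9)p + 11(1−p) = −20p + 11.
Setting these equal: 4p + 8 = −20p + 11 ⇒ 24p = 3 ⇒ p = 1/8, and the value is (4)·(1/8) + 8 = 17/2.
For Player II: with q = P(1), equating U's and D's payoffs gives 21q − 9 = −3q + 11 ⇒ q = 5/6.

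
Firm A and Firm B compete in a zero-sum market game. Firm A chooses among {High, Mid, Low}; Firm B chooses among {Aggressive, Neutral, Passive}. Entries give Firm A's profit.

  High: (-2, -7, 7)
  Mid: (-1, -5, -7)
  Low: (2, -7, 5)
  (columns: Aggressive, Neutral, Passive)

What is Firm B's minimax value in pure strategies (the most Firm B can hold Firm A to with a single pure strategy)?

-5

Column maxima: Aggressive → 2, Neutral → -5, Passive → 7.
The smallest of these is -5.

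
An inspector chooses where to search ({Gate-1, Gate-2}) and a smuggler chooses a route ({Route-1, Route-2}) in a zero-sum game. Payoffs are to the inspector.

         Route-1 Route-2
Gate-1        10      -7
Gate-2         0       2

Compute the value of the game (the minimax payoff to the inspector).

Row minima: Gate-1 → -7, Gate-2 → 0; maximin = 0.
Column maxima: Route-1 → 10, Route-2 → 2; minimax = 2.
0 ≠ 2, so there is no saddle point; optimal play is mixed.
Let the inspector play Gate-1 with probability p. Expected payoff against Route-1: 10p + 0(1−p) = 10p; against Route-2: (-7)p + 2(1−p) = −9p + 2.
Setting these equal: 10p = −9p + 2 ⇒ 19p = 2 ⇒ p = 2/19, and the value is (10)·(2/19) = 20/19.
For the smuggler: with q = P(Route-1), equating Gate-1's and Gate-2's payoffs gives 17q − 7 = −2q + 2 ⇒ q = 9/19.

20/19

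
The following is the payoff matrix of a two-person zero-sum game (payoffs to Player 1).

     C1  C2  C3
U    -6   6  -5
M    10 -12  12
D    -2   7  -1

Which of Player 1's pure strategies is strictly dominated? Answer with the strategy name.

U

D gives a strictly higher payoff than U against every column: -2 > -6, 7 > 6, -1 > -5.
So U is strictly dominated and Player 1 never plays it.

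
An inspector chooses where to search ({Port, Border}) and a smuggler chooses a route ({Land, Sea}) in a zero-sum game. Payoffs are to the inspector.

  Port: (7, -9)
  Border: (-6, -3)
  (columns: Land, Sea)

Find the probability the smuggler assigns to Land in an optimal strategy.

6/19

Row minima: Port → -9, Border → -6; maximin = -6.
Column maxima: Land → 7, Sea → -3; minimax = -3.
-6 ≠ -3, so there is no saddle point; optimal play is mixed.
Let the inspector play Port with probability p. Expected payoff against Land: 7p + (-6)(1−p) = 13p − 6; against Sea: (-9)p + (-3)(1−p) = −6p − 3.
Setting these equal: 13p − 6 = −6p − 3 ⇒ 19p = 3 ⇒ p = 3/19, and the value is (13)·(3/19) − 6 = -75/19.
For the smuggler: with q = P(Land), equating Port's and Border's payoffs gives 16q − 9 = −3q − 3 ⇒ q = 6/19.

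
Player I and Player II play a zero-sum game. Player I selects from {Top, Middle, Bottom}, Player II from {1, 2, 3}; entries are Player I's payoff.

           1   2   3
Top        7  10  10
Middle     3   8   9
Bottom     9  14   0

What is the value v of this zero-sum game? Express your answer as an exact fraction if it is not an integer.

Row minima: Top → 7, Middle → 3, Bottom → 0; maximin = 7.
Column maxima: 1 → 9, 2 → 14, 3 → 10; minimax = 9.
7 ≠ 9, so there is no saddle point; optimal play is mixed.
Middle is strictly dominated by Top, so Player I never plays it.
2 is strictly dominated by 1 (it gives Player I strictly more in every row), so Player II never plays it.
On the remaining 2×2 (Top, Bottom vs 1, 3):
Let Player I play Top with probability p. Expected payoff against 1: 7p + 9(1−p) = −2p + 9; against 3: 10p + 0(1−p) = 10p.
Setting these equal: −2p + 9 = 10p ⇒ −12p = -9 ⇒ p = 3/4, and the value is (-2)·(3/4) + 9 = 15/2.
For Player II: with q = P(1), equating Top's and Bottom's payoffs gives −3q + 10 = 9q ⇒ q = 5/6.

15/2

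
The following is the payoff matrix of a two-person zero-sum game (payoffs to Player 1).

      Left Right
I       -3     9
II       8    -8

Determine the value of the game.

12/7

Row minima: I → -3, II → -8; maximin = -3.
Column maxima: Left → 8, Right → 9; minimax = 8.
-3 ≠ 8, so there is no saddle point; optimal play is mixed.
Let Player 1 play I with probability p. Expected payoff against Left: (-3)p + 8(1−p) = −11p + 8; against Right: 9p + (-8)(1−p) = 17p − 8.
Setting these equal: −11p + 8 = 17p − 8 ⇒ −28p = -16 ⇒ p = 4/7, and the value is (-11)·(4/7) + 8 = 12/7.
For Player 2: with q = P(Left), equating I's and II's payoffs gives −12q + 9 = 16q − 8 ⇒ q = 17/28.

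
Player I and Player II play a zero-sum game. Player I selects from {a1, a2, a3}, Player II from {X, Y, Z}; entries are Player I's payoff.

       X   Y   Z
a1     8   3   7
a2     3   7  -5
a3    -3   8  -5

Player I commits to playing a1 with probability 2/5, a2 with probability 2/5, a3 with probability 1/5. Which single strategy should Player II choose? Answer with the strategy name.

Z

If Player II plays X, Player I's expected payoff is (2/5)·8 + (2/5)·3 + (1/5)·(-3) = 19/5.
If Player II plays Y, Player I's expected payoff is (2/5)·3 + (2/5)·7 + (1/5)·8 = 28/5.
If Player II plays Z, Player I's expected payoff is (2/5)·7 + (2/5)·(-5) + (1/5)·(-5) = -1/5.
Player II minimizes Player I's payoff; the smallest is -1/5, so the best response is Z.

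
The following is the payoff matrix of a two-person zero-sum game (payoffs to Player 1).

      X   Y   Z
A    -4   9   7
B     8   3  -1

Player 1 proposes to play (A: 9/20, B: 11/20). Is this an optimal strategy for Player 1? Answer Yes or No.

Against X this mix gives (9/20)·(-4) + (11/20)·8 = 13/5.
Against Y this mix gives (9/20)·9 + (11/20)·3 = 57/10.
Against Z this mix gives (9/20)·7 + (11/20)·(-1) = 13/5.
All of Player 2's active replies (X, Z) yield 13/5, and no column does worse for Player 1. The mix makes Player 2 indifferent and guarantees 13/5, so it is optimal.

Yes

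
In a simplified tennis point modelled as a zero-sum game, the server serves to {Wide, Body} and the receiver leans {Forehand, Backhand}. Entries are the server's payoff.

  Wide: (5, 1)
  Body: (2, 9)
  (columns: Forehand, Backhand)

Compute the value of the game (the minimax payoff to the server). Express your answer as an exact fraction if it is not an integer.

43/11

Row minima: Wide → 1, Body → 2; maximin = 2.
Column maxima: Forehand → 5, Backhand → 9; minimax = 5.
2 ≠ 5, so there is no saddle point; optimal play is mixed.
Let the server play Wide with probability p. Expected payoff against Forehand: 5p + 2(1−p) = 3p + 2; against Backhand: 1p + 9(1−p) = −8p + 9.
Setting these equal: 3p + 2 = −8p + 9 ⇒ 11p = 7 ⇒ p = 7/11, and the value is (3)·(7/11) + 2 = 43/11.
For the receiver: with q = P(Forehand), equating Wide's and Body's payoffs gives 4q + 1 = −7q + 9 ⇒ q = 8/11.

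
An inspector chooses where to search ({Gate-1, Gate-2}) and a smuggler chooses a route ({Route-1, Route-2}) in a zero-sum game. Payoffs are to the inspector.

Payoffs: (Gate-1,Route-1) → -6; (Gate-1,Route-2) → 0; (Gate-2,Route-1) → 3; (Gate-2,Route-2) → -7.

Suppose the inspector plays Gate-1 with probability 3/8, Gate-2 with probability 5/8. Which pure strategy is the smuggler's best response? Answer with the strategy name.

Route-2

If the smuggler plays Route-1, the inspector's expected payoff is (3/8)·(-6) + (5/8)·3 = -3/8.
If the smuggler plays Route-2, the inspector's expected payoff is (3/8)·0 + (5/8)·(-7) = -35/8.
The smuggler minimizes the inspector's payoff; the smallest is -35/8, so the best response is Route-2.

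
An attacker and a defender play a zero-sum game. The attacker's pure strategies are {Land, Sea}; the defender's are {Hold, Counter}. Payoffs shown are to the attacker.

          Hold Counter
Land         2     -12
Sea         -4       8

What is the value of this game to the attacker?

-16/13

Row minima: Land → -12, Sea → -4; maximin = -4.
Column maxima: Hold → 2, Counter → 8; minimax = 2.
-4 ≠ 2, so there is no saddle point; optimal play is mixed.
Let the attacker play Land with probability p. Expected payoff against Hold: 2p + (-4)(1−p) = 6p − 4; against Counter: (-12)p + 8(1−p) = −20p + 8.
Setting these equal: 6p − 4 = −20p + 8 ⇒ 26p = 12 ⇒ p = 6/13, and the value is (6)·(6/13) − 4 = -16/13.
For the defender: with q = P(Hold), equating Land's and Sea's payoffs gives 14q − 12 = −12q + 8 ⇒ q = 10/13.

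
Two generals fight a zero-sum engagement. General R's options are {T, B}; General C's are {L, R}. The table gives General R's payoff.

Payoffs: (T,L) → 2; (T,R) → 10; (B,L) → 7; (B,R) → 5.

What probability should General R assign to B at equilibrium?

Row minima: T → 2, B → 5; maximin = 5.
Column maxima: L → 7, R → 10; minimax = 7.
5 ≠ 7, so there is no saddle point; optimal play is mixed.
Let General R play T with probability p. Expected payoff against L: 2p + 7(1−p) = −5p + 7; against R: 10p + 5(1−p) = 5p + 5.
Setting these equal: −5p + 7 = 5p + 5 ⇒ −10p = -2 ⇒ p = 1/5, and the value is (-5)·(1/5) + 7 = 6.
For General C: with q = P(L), equating T's and B's payoffs gives −8q + 10 = 2q + 5 ⇒ q = 1/2.

4/5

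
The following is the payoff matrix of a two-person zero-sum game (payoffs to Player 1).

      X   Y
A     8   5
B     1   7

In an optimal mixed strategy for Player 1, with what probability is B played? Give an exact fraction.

Row minima: A → 5, B → 1; maximin = 5.
Column maxima: X → 8, Y → 7; minimax = 7.
5 ≠ 7, so there is no saddle point; optimal play is mixed.
Let Player 1 play A with probability p. Expected payoff against X: 8p + 1(1−p) = 7p + 1; against Y: 5p + 7(1−p) = −2p + 7.
Setting these equal: 7p + 1 = −2p + 7 ⇒ 9p = 6 ⇒ p = 2/3, and the value is (7)·(2/3) + 1 = 17/3.
For Player 2: with q = P(X), equating A's and B's payoffs gives 3q + 5 = −6q + 7 ⇒ q = 2/9.

1/3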